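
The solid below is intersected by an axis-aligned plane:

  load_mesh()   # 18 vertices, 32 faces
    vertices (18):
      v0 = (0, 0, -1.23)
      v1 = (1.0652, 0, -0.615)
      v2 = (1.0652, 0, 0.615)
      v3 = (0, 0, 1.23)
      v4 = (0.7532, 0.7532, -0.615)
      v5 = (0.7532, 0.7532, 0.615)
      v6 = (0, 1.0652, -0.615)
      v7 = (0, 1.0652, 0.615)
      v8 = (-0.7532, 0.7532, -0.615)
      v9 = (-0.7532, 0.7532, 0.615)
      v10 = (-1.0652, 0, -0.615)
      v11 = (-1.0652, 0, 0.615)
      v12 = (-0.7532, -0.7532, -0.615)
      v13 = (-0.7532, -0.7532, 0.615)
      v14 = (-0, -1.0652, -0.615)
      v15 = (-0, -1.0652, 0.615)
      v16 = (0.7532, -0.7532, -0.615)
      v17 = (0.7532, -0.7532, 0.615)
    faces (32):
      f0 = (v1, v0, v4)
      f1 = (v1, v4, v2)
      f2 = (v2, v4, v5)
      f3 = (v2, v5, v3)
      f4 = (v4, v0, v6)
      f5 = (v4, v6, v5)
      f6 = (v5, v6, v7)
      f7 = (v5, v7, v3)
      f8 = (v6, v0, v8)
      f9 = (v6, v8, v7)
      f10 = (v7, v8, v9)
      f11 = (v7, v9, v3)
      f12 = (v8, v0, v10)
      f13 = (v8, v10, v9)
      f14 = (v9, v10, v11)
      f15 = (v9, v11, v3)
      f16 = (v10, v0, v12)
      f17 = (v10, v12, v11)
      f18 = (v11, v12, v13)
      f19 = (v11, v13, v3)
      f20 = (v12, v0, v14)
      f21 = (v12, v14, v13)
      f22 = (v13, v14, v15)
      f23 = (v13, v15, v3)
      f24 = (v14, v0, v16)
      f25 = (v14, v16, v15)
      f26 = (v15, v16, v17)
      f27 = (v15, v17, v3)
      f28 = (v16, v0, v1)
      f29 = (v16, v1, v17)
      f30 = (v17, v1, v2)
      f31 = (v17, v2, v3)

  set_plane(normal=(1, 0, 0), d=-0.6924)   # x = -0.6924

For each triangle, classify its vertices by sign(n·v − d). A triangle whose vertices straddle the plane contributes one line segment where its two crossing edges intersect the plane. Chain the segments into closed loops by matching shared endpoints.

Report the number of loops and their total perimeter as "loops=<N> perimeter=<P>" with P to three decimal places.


Straddling triangles (12 of 32):
  (v6,v0,v8) [++-] → (-0.6924, 0.6924, -0.664644)–(-0.6924, 0.778385, -0.615)  len=0.0993
  (v6,v8,v7) [+-+] → (-0.6924, 0.778385, -0.615)–(-0.6924, 0.778385, -0.515712)  len=0.0993
  (v7,v8,v9) [+--] → (-0.6924, 0.778385, -0.515712)–(-0.6924, 0.778385, 0.615)  len=1.1307
  (v7,v9,v3) [+-+] → (-0.6924, 0.778385, 0.615)–(-0.6924, 0.6924, 0.664644)  len=0.0993
  (v8,v0,v10) [-+-] → (-0.6924, 0.6924, -0.664644)–(-0.6924, 0, -0.830238)  len=0.7119
  (v9,v11,v3) [--+] → (-0.6924, 0, 0.830238)–(-0.6924, 0.6924, 0.664644)  len=0.7119
  (v10,v0,v12) [-+-] → (-0.6924, 0, -0.830238)–(-0.6924, -0.6924, -0.664644)  len=0.7119
  (v11,v13,v3) [--+] → (-0.6924, -0.6924, 0.664644)–(-0.6924, 0, 0.830238)  len=0.7119
  (v12,v0,v14) [-++] → (-0.6924, -0.6924, -0.664644)–(-0.6924, -0.778385, -0.615)  len=0.0993
  (v12,v14,v13) [-+-] → (-0.6924, -0.778385, -0.615)–(-0.6924, -0.778385, 0.515712)  len=1.1307
  (v13,v14,v15) [-++] → (-0.6924, -0.778385, 0.515712)–(-0.6924, -0.778385, 0.615)  len=0.0993
  (v13,v15,v3) [-++] → (-0.6924, -0.778385, 0.615)–(-0.6924, -0.6924, 0.664644)  len=0.0993

Chained into 1 loop(s):
  loop 1: 12 segments, perimeter = 5.7049
Total perimeter = 5.705

loops=1 perimeter=5.705


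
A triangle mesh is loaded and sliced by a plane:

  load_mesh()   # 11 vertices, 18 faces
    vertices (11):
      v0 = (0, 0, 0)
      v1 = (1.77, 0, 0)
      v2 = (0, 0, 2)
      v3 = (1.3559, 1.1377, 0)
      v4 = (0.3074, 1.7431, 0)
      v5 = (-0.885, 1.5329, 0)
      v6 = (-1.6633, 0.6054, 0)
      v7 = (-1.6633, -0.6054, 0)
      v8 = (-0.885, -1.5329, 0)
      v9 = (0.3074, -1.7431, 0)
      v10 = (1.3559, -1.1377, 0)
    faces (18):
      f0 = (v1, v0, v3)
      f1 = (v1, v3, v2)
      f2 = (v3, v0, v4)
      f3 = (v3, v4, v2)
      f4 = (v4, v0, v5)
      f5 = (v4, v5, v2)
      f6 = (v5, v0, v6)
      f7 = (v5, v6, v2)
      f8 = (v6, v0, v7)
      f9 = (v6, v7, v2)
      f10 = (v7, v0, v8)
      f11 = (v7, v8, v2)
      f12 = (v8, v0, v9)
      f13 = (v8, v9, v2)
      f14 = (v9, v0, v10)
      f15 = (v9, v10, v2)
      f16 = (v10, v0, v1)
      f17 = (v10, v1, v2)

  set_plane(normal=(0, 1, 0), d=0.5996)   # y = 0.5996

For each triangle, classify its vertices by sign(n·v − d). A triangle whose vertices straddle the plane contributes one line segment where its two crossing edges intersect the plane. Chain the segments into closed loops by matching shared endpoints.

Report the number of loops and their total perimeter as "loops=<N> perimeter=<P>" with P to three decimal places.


loops=1 perimeter=7.444

Straddling triangles (10 of 18):
  (v1,v0,v3) [--+] → (0.714598, 0.5996, 0)–(1.55176, 0.5996, 0)  len=0.8372
  (v1,v3,v2) [-+-] → (1.55176, 0.5996, 0)–(0.714598, 0.5996, 0.945944)  len=1.2632
  (v3,v0,v4) [+-+] → (0.714598, 0.5996, 0)–(0.105741, 0.5996, 0)  len=0.6089
  (v3,v4,v2) [++-] → (0.105741, 0.5996, 1.31203)–(0.714598, 0.5996, 0.945944)  len=0.7104
  (v4,v0,v5) [+-+] → (0.105741, 0.5996, 0)–(-0.346171, 0.5996, 0)  len=0.4519
  (v4,v5,v2) [++-] → (-0.346171, 0.5996, 1.21769)–(0.105741, 0.5996, 1.31203)  len=0.4617
  (v5,v0,v6) [+-+] → (-0.346171, 0.5996, 0)–(-1.64736, 0.5996, 0)  len=1.3012
  (v5,v6,v2) [++-] → (-1.64736, 0.5996, 0.0191609)–(-0.346171, 0.5996, 1.21769)  len=1.7691
  (v6,v0,v7) [+--] → (-1.64736, 0.5996, 0)–(-1.6633, 0.5996, 0)  len=0.0159
  (v6,v7,v2) [+--] → (-1.6633, 0.5996, 0)–(-1.64736, 0.5996, 0.0191609)  len=0.0249

Chained into 1 loop(s):
  loop 1: 10 segments, perimeter = 7.4443
Total perimeter = 7.444


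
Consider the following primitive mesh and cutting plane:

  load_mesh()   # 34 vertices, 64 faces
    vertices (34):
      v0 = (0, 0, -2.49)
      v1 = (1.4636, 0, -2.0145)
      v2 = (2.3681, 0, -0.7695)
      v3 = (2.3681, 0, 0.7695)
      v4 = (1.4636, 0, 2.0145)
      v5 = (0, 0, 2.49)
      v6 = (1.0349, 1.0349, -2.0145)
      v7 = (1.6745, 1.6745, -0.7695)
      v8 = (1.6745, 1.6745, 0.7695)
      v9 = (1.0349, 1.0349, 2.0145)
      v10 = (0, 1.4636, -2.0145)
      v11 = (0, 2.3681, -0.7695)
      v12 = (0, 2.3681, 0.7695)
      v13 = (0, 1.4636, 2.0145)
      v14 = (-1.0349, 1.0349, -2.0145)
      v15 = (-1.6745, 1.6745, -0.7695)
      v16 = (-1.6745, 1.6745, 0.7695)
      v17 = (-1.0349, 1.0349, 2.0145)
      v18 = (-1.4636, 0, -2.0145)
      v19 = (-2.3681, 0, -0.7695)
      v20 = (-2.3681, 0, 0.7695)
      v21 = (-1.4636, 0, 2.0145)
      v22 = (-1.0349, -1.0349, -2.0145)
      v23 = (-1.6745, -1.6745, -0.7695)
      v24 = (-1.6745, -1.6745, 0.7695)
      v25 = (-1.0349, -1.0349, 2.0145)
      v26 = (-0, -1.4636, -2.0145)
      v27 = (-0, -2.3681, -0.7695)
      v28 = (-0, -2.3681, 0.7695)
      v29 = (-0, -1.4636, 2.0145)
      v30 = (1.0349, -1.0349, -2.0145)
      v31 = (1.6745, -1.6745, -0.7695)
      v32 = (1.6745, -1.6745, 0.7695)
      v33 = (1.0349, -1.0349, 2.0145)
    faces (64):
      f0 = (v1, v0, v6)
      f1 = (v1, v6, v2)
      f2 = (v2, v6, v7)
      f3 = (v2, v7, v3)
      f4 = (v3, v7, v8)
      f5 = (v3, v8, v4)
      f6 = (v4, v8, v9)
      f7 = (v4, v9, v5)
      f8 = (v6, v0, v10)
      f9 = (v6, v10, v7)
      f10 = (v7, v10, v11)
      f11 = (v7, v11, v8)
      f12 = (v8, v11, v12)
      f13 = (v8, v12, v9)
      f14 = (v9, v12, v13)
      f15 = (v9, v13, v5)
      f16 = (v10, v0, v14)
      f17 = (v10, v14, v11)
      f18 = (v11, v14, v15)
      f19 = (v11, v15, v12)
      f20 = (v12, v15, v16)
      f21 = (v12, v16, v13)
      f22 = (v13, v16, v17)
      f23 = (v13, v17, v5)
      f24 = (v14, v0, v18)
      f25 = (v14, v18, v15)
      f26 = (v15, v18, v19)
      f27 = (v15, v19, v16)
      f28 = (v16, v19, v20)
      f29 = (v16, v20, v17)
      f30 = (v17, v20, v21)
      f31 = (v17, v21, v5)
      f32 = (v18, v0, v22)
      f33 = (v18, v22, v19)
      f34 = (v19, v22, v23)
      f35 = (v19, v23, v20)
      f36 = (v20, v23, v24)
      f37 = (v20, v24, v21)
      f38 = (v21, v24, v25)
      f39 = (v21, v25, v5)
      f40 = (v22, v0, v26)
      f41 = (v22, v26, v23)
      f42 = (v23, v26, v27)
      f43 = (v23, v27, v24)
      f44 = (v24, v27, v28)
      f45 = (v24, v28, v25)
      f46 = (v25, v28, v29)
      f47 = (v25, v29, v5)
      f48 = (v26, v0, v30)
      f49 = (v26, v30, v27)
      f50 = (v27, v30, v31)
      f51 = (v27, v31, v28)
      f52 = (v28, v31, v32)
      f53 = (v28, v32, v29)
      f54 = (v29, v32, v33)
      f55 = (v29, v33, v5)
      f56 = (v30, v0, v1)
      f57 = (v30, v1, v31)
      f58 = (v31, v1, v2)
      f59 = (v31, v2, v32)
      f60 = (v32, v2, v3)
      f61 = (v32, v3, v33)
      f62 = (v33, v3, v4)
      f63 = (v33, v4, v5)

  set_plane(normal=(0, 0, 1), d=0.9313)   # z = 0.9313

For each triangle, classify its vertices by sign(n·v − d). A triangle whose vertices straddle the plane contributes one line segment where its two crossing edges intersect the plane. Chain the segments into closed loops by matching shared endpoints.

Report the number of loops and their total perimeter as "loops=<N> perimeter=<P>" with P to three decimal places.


loops=1 perimeter=13.780

Straddling triangles (16 of 64):
  (v3,v8,v4) [--+] → (1.64709, 1.45688, 0.9313)–(2.25055, 0, 0.9313)  len=1.5769
  (v4,v8,v9) [+-+] → (1.64709, 1.45688, 0.9313)–(1.59138, 1.59138, 0.9313)  len=0.1456
  (v8,v12,v9) [--+] → (0.134495, 2.19484, 0.9313)–(1.59138, 1.59138, 0.9313)  len=1.5769
  (v9,v12,v13) [+-+] → (0.134495, 2.19484, 0.9313)–(0, 2.25055, 0.9313)  len=0.1456
  (v12,v16,v13) [--+] → (-1.45688, 1.64709, 0.9313)–(0, 2.25055, 0.9313)  len=1.5769
  (v13,v16,v17) [+-+] → (-1.45688, 1.64709, 0.9313)–(-1.59138, 1.59138, 0.9313)  len=0.1456
  (v16,v20,v17) [--+] → (-2.19484, 0.134495, 0.9313)–(-1.59138, 1.59138, 0.9313)  len=1.5769
  (v17,v20,v21) [+-+] → (-2.19484, 0.134495, 0.9313)–(-2.25055, 0, 0.9313)  len=0.1456
  (v20,v24,v21) [--+] → (-1.64709, -1.45688, 0.9313)–(-2.25055, 0, 0.9313)  len=1.5769
  (v21,v24,v25) [+-+] → (-1.64709, -1.45688, 0.9313)–(-1.59138, -1.59138, 0.9313)  len=0.1456
  (v24,v28,v25) [--+] → (-0.134495, -2.19484, 0.9313)–(-1.59138, -1.59138, 0.9313)  len=1.5769
  (v25,v28,v29) [+-+] → (-0.134495, -2.19484, 0.9313)–(0, -2.25055, 0.9313)  len=0.1456
  (v28,v32,v29) [--+] → (1.45688, -1.64709, 0.9313)–(0, -2.25055, 0.9313)  len=1.5769
  (v29,v32,v33) [+-+] → (1.45688, -1.64709, 0.9313)–(1.59138, -1.59138, 0.9313)  len=0.1456
  (v32,v3,v33) [--+] → (2.19484, -0.134495, 0.9313)–(1.59138, -1.59138, 0.9313)  len=1.5769
  (v33,v3,v4) [+-+] → (2.19484, -0.134495, 0.9313)–(2.25055, 0, 0.9313)  len=0.1456

Chained into 1 loop(s):
  loop 1: 16 segments, perimeter = 13.7800
Total perimeter = 13.780


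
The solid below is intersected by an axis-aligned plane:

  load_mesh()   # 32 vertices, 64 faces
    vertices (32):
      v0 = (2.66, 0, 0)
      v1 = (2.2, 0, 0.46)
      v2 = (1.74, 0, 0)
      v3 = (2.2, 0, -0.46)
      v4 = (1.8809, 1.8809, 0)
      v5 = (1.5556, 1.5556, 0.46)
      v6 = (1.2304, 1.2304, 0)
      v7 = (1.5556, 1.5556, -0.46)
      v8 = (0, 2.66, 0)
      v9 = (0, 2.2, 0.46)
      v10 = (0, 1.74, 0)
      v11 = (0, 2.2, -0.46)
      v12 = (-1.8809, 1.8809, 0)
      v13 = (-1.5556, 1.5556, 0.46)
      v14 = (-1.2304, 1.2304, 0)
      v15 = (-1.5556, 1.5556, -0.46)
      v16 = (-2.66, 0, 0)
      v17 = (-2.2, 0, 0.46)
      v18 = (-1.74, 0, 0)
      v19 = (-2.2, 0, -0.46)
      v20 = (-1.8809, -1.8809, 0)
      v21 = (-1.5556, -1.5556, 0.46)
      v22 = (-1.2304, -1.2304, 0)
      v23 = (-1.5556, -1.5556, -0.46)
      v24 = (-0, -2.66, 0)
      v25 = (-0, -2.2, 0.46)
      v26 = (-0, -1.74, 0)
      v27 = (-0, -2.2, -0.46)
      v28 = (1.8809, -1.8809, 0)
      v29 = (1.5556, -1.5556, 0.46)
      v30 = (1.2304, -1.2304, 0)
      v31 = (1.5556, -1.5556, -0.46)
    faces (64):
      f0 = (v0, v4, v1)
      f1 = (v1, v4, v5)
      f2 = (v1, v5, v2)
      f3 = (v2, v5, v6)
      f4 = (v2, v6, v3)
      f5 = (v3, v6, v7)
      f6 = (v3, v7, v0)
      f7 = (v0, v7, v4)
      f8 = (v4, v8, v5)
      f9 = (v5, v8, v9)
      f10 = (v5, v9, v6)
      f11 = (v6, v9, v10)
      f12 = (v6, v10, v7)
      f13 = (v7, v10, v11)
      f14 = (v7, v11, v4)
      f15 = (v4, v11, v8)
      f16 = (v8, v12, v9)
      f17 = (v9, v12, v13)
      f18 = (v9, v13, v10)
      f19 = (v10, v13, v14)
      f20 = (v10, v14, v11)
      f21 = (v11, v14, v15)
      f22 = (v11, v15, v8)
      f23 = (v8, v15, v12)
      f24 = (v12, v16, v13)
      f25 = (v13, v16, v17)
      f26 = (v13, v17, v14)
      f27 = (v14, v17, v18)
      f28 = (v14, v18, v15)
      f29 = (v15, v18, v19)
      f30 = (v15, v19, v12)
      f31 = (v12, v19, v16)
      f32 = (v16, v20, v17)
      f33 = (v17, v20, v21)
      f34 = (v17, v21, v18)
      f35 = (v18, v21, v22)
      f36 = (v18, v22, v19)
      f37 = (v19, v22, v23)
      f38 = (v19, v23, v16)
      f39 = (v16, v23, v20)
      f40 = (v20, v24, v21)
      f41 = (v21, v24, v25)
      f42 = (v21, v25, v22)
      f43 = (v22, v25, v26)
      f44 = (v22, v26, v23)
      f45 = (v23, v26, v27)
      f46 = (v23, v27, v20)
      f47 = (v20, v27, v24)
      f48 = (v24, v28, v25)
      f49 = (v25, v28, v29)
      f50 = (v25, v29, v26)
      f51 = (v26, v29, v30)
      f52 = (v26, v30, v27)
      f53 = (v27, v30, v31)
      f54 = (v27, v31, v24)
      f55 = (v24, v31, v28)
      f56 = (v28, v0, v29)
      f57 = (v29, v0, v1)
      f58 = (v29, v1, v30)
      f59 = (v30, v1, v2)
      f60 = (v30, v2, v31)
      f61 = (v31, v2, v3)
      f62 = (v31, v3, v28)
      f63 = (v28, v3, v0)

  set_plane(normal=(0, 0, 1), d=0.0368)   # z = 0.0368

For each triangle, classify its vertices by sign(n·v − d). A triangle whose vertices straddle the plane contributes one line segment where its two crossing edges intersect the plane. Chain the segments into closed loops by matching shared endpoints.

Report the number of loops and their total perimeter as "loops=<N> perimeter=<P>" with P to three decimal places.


loops=2 perimeter=26.941

Straddling triangles (32 of 64):
  (v0,v4,v1) [--+] → (1.90643, 1.73043, 0.0368)–(2.6232, 0, 0.0368)  len=1.8730
  (v1,v4,v5) [+-+] → (1.90643, 1.73043, 0.0368)–(1.85488, 1.85488, 0.0368)  len=0.1347
  (v1,v5,v2) [++-] → (1.72525, 0.124448, 0.0368)–(1.7768, 0, 0.0368)  len=0.1347
  (v2,v5,v6) [-+-] → (1.72525, 0.124448, 0.0368)–(1.25642, 1.25642, 0.0368)  len=1.2252
  (v4,v8,v5) [--+] → (0.124448, 2.57165, 0.0368)–(1.85488, 1.85488, 0.0368)  len=1.8730
  (v5,v8,v9) [+-+] → (0.124448, 2.57165, 0.0368)–(0, 2.6232, 0.0368)  len=0.1347
  (v5,v9,v6) [++-] → (1.13197, 1.30797, 0.0368)–(1.25642, 1.25642, 0.0368)  len=0.1347
  (v6,v9,v10) [-+-] → (1.13197, 1.30797, 0.0368)–(0, 1.7768, 0.0368)  len=1.2252
  (v8,v12,v9) [--+] → (-1.73043, 1.90643, 0.0368)–(0, 2.6232, 0.0368)  len=1.8730
  (v9,v12,v13) [+-+] → (-1.73043, 1.90643, 0.0368)–(-1.85488, 1.85488, 0.0368)  len=0.1347
  (v9,v13,v10) [++-] → (-0.124448, 1.72525, 0.0368)–(0, 1.7768, 0.0368)  len=0.1347
  (v10,v13,v14) [-+-] → (-0.124448, 1.72525, 0.0368)–(-1.25642, 1.25642, 0.0368)  len=1.2252
  (v12,v16,v13) [--+] → (-2.57165, 0.124448, 0.0368)–(-1.85488, 1.85488, 0.0368)  len=1.8730
  (v13,v16,v17) [+-+] → (-2.57165, 0.124448, 0.0368)–(-2.6232, 0, 0.0368)  len=0.1347
  (v13,v17,v14) [++-] → (-1.30797, 1.13197, 0.0368)–(-1.25642, 1.25642, 0.0368)  len=0.1347
  (v14,v17,v18) [-+-] → (-1.30797, 1.13197, 0.0368)–(-1.7768, 0, 0.0368)  len=1.2252
  (v16,v20,v17) [--+] → (-1.90643, -1.73043, 0.0368)–(-2.6232, 0, 0.0368)  len=1.8730
  (v17,v20,v21) [+-+] → (-1.90643, -1.73043, 0.0368)–(-1.85488, -1.85488, 0.0368)  len=0.1347
  (v17,v21,v18) [++-] → (-1.72525, -0.124448, 0.0368)–(-1.7768, 0, 0.0368)  len=0.1347
  (v18,v21,v22) [-+-] → (-1.72525, -0.124448, 0.0368)–(-1.25642, -1.25642, 0.0368)  len=1.2252
  (v20,v24,v21) [--+] → (-0.124448, -2.57165, 0.0368)–(-1.85488, -1.85488, 0.0368)  len=1.8730
  (v21,v24,v25) [+-+] → (-0.124448, -2.57165, 0.0368)–(0, -2.6232, 0.0368)  len=0.1347
  (v21,v25,v22) [++-] → (-1.13197, -1.30797, 0.0368)–(-1.25642, -1.25642, 0.0368)  len=0.1347
  (v22,v25,v26) [-+-] → (-1.13197, -1.30797, 0.0368)–(0, -1.7768, 0.0368)  len=1.2252
  (v24,v28,v25) [--+] → (1.73043, -1.90643, 0.0368)–(0, -2.6232, 0.0368)  len=1.8730
  (v25,v28,v29) [+-+] → (1.73043, -1.90643, 0.0368)–(1.85488, -1.85488, 0.0368)  len=0.1347
  (v25,v29,v26) [++-] → (0.124448, -1.72525, 0.0368)–(0, -1.7768, 0.0368)  len=0.1347
  (v26,v29,v30) [-+-] → (0.124448, -1.72525, 0.0368)–(1.25642, -1.25642, 0.0368)  len=1.2252
  (v28,v0,v29) [--+] → (2.57165, -0.124448, 0.0368)–(1.85488, -1.85488, 0.0368)  len=1.8730
  (v29,v0,v1) [+-+] → (2.57165, -0.124448, 0.0368)–(2.6232, 0, 0.0368)  len=0.1347
  (v29,v1,v30) [++-] → (1.30797, -1.13197, 0.0368)–(1.25642, -1.25642, 0.0368)  len=0.1347
  (v30,v1,v2) [-+-] → (1.30797, -1.13197, 0.0368)–(1.7768, 0, 0.0368)  len=1.2252

Chained into 2 loop(s):
  loop 1: 16 segments, perimeter = 16.0617
  loop 2: 16 segments, perimeter = 10.8794
Total perimeter = 26.941


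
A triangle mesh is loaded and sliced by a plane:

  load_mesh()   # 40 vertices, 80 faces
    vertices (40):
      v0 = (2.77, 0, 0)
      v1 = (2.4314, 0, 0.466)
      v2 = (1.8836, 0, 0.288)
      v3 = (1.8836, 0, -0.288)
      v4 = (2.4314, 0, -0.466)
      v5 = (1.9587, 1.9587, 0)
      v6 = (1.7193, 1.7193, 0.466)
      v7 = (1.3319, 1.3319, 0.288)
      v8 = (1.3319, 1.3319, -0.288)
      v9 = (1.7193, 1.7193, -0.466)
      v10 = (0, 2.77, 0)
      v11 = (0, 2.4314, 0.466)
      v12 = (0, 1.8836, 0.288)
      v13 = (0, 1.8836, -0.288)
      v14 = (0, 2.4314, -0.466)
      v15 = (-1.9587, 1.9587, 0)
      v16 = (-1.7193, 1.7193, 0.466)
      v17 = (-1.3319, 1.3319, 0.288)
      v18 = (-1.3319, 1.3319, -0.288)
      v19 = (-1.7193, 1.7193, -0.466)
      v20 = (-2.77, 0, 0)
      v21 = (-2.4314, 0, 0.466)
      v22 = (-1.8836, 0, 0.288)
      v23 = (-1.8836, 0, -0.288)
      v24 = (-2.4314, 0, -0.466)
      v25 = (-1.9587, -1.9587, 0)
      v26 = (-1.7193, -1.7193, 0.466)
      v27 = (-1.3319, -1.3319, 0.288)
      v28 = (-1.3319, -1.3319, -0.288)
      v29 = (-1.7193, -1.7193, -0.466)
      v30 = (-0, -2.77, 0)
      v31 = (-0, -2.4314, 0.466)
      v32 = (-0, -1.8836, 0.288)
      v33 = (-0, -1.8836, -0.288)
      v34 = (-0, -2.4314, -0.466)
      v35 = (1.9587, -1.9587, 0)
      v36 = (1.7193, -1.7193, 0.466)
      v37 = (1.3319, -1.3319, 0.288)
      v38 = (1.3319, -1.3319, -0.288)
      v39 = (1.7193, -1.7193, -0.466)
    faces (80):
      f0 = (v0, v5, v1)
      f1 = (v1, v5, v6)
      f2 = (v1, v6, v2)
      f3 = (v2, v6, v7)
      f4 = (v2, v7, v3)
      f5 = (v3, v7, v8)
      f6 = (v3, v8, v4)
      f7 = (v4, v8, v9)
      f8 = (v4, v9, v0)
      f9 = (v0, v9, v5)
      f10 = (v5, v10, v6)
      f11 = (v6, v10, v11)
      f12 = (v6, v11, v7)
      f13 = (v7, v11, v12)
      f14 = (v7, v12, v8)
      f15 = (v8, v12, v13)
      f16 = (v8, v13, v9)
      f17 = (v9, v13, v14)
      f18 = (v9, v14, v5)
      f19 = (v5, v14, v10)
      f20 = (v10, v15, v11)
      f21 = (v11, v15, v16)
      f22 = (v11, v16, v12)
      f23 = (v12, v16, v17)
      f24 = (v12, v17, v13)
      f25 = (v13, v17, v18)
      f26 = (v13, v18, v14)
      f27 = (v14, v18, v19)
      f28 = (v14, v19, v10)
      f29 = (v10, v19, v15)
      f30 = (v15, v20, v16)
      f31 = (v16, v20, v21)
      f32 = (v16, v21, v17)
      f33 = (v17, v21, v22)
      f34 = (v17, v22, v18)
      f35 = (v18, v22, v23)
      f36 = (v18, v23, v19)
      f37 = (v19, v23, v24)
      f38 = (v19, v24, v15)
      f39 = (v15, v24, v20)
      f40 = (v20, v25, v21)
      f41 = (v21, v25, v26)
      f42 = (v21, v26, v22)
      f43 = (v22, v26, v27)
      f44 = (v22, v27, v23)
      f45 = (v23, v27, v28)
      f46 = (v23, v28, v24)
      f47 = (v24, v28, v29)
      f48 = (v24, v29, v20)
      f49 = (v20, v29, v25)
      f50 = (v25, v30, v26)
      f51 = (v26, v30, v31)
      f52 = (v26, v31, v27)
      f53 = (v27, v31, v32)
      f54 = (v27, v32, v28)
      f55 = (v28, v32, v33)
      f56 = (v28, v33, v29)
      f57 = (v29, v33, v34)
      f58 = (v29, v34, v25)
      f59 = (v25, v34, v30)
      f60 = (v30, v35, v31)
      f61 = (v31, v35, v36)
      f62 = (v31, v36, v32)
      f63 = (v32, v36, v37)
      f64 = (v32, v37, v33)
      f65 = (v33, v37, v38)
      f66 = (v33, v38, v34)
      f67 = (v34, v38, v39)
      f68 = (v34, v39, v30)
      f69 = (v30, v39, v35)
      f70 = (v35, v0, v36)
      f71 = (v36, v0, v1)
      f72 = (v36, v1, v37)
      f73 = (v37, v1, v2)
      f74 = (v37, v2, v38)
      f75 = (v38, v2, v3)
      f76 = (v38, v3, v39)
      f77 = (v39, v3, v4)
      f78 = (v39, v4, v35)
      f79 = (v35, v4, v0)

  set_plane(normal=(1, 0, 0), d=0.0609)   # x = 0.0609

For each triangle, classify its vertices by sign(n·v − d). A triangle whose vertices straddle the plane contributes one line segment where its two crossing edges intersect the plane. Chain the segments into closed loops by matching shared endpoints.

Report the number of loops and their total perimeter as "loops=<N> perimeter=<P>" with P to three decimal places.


Straddling triangles (20 of 80):
  (v5,v10,v6) [+-+] → (0.0609, 2.74478, 0)–(0.0609, 2.73278, 0.0165064)  len=0.0204
  (v6,v10,v11) [+--] → (0.0609, 2.73278, 0.0165064)–(0.0609, 2.40618, 0.466)  len=0.5556
  (v6,v11,v7) [+-+] → (0.0609, 2.40618, 0.466)–(0.0609, 2.38113, 0.457861)  len=0.0263
  (v7,v11,v12) [+--] → (0.0609, 2.38113, 0.457861)–(0.0609, 1.85837, 0.288)  len=0.5497
  (v7,v12,v8) [+-+] → (0.0609, 1.85837, 0.288)–(0.0609, 1.85837, 0.261663)  len=0.0263
  (v8,v12,v13) [+--] → (0.0609, 1.85837, 0.261663)–(0.0609, 1.85837, -0.288)  len=0.5497
  (v8,v13,v9) [+-+] → (0.0609, 1.85837, -0.288)–(0.0609, 1.87778, -0.294305)  len=0.0204
  (v9,v13,v14) [+--] → (0.0609, 1.87778, -0.294305)–(0.0609, 2.40618, -0.466)  len=0.5556
  (v9,v14,v5) [+-+] → (0.0609, 2.40618, -0.466)–(0.0609, 2.4167, -0.451511)  len=0.0179
  (v5,v14,v10) [+--] → (0.0609, 2.4167, -0.451511)–(0.0609, 2.74478, 0)  len=0.5581
  (v30,v35,v31) [-+-] → (0.0609, -2.74478, 0)–(0.0609, -2.4167, 0.451511)  len=0.5581
  (v31,v35,v36) [-++] → (0.0609, -2.4167, 0.451511)–(0.0609, -2.40618, 0.466)  len=0.0179
  (v31,v36,v32) [-+-] → (0.0609, -2.40618, 0.466)–(0.0609, -1.87778, 0.294305)  len=0.5556
  (v32,v36,v37) [-++] → (0.0609, -1.87778, 0.294305)–(0.0609, -1.85837, 0.288)  len=0.0204
  (v32,v37,v33) [-+-] → (0.0609, -1.85837, 0.288)–(0.0609, -1.85837, -0.261663)  len=0.5497
  (v33,v37,v38) [-++] → (0.0609, -1.85837, -0.261663)–(0.0609, -1.85837, -0.288)  len=0.0263
  (v33,v38,v34) [-+-] → (0.0609, -1.85837, -0.288)–(0.0609, -2.38113, -0.457861)  len=0.5497
  (v34,v38,v39) [-++] → (0.0609, -2.38113, -0.457861)–(0.0609, -2.40618, -0.466)  len=0.0263
  (v34,v39,v30) [-+-] → (0.0609, -2.40618, -0.466)–(0.0609, -2.73278, -0.0165064)  len=0.5556
  (v30,v39,v35) [-++] → (0.0609, -2.73278, -0.0165064)–(0.0609, -2.74478, 0)  len=0.0204

Chained into 2 loop(s):
  loop 1: 10 segments, perimeter = 2.8800
  loop 2: 10 segments, perimeter = 2.8800
Total perimeter = 5.760

loops=2 perimeter=5.760


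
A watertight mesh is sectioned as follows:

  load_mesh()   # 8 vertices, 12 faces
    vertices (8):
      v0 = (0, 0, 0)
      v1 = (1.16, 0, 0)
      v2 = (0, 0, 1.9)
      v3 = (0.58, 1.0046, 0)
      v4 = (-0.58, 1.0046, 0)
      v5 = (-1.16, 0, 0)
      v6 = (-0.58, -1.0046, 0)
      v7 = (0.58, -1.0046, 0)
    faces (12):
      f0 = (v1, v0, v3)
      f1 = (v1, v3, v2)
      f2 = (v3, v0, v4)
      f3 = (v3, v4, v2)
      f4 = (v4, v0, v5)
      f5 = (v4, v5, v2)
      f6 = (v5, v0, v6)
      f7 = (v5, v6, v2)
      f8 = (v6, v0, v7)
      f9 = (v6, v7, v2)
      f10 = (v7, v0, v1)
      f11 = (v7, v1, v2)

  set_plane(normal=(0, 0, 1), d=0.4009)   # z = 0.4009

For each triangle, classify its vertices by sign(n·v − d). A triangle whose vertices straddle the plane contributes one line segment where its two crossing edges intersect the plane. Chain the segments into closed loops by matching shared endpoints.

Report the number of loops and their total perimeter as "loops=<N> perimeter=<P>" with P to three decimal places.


loops=1 perimeter=5.491

Straddling triangles (6 of 12):
  (v1,v3,v2) [--+] → (0.45762, 0.792629, 0.4009)–(0.91524, 0, 0.4009)  len=0.9152
  (v3,v4,v2) [--+] → (-0.45762, 0.792629, 0.4009)–(0.45762, 0.792629, 0.4009)  len=0.9152
  (v4,v5,v2) [--+] → (-0.91524, 0, 0.4009)–(-0.45762, 0.792629, 0.4009)  len=0.9152
  (v5,v6,v2) [--+] → (-0.45762, -0.792629, 0.4009)–(-0.91524, 0, 0.4009)  len=0.9152
  (v6,v7,v2) [--+] → (0.45762, -0.792629, 0.4009)–(-0.45762, -0.792629, 0.4009)  len=0.9152
  (v7,v1,v2) [--+] → (0.91524, 0, 0.4009)–(0.45762, -0.792629, 0.4009)  len=0.9152

Chained into 1 loop(s):
  loop 1: 6 segments, perimeter = 5.4915
Total perimeter = 5.491


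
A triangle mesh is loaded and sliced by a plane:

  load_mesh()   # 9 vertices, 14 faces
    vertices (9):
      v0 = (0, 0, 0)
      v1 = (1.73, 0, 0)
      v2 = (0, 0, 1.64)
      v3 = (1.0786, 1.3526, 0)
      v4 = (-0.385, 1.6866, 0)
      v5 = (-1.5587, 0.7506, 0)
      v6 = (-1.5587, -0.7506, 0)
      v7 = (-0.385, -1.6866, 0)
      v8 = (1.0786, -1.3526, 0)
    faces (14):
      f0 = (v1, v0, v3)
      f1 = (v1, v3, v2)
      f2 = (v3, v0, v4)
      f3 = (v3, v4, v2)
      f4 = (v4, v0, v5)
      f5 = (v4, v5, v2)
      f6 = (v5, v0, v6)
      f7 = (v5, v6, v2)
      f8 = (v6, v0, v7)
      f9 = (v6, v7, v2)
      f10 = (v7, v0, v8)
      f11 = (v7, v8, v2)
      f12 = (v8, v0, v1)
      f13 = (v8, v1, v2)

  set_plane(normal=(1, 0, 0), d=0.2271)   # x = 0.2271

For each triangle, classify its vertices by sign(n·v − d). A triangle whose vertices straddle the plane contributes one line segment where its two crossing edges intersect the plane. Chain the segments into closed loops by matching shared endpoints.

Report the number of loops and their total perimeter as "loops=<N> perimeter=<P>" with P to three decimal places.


loops=1 perimeter=7.336

Straddling triangles (8 of 14):
  (v1,v0,v3) [+-+] → (0.2271, 0, 0)–(0.2271, 0.284791, 0)  len=0.2848
  (v1,v3,v2) [++-] → (0.2271, 0.284791, 1.2947)–(0.2271, 0, 1.42471)  len=0.3131
  (v3,v0,v4) [+--] → (0.2271, 0.284791, 0)–(0.2271, 1.54692, 0)  len=1.2621
  (v3,v4,v2) [+--] → (0.2271, 1.54692, 0)–(0.2271, 0.284791, 1.2947)  len=1.8081
  (v7,v0,v8) [--+] → (0.2271, -0.284791, 0)–(0.2271, -1.54692, 0)  len=1.2621
  (v7,v8,v2) [-+-] → (0.2271, -1.54692, 0)–(0.2271, -0.284791, 1.2947)  len=1.8081
  (v8,v0,v1) [+-+] → (0.2271, -0.284791, 0)–(0.2271, 0, 0)  len=0.2848
  (v8,v1,v2) [++-] → (0.2271, 0, 1.42471)–(0.2271, -0.284791, 1.2947)  len=0.3131

Chained into 1 loop(s):
  loop 1: 8 segments, perimeter = 7.3362
Total perimeter = 7.336


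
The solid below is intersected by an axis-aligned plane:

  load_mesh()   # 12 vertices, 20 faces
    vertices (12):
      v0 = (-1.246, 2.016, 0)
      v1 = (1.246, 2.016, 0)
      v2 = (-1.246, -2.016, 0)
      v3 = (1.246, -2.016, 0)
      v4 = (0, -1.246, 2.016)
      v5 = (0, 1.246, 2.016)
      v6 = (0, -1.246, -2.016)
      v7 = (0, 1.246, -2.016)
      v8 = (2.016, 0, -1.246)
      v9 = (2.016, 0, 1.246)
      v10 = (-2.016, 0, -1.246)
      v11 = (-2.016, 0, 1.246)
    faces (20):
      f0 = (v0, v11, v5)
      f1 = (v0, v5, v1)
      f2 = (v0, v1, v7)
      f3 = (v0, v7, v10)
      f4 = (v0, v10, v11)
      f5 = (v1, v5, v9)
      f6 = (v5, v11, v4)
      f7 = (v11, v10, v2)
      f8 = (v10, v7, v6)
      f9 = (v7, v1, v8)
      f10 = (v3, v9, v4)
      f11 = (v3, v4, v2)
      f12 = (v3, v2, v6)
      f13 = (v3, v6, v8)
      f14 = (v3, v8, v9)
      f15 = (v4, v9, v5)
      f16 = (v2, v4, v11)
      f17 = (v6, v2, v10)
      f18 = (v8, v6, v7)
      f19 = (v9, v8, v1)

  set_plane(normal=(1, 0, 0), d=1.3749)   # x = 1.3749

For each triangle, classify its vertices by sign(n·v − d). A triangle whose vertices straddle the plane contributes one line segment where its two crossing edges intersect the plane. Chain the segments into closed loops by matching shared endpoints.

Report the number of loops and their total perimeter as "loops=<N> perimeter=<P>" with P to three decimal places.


Straddling triangles (8 of 20):
  (v1,v5,v9) [--+] → (1.3749, 0.396235, 1.49086)–(1.3749, 1.67852, 0.208584)  len=1.8134
  (v7,v1,v8) [--+] → (1.3749, 1.67852, -0.208584)–(1.3749, 0.396235, -1.49086)  len=1.8134
  (v3,v9,v4) [-+-] → (1.3749, -1.67852, 0.208584)–(1.3749, -0.396235, 1.49086)  len=1.8134
  (v3,v6,v8) [--+] → (1.3749, -0.396235, -1.49086)–(1.3749, -1.67852, -0.208584)  len=1.8134
  (v3,v8,v9) [-++] → (1.3749, -1.67852, -0.208584)–(1.3749, -1.67852, 0.208584)  len=0.4172
  (v4,v9,v5) [-+-] → (1.3749, -0.396235, 1.49086)–(1.3749, 0.396235, 1.49086)  len=0.7925
  (v8,v6,v7) [+--] → (1.3749, -0.396235, -1.49086)–(1.3749, 0.396235, -1.49086)  len=0.7925
  (v9,v8,v1) [++-] → (1.3749, 1.67852, -0.208584)–(1.3749, 1.67852, 0.208584)  len=0.4172

Chained into 1 loop(s):
  loop 1: 8 segments, perimeter = 9.6730
Total perimeter = 9.673

loops=1 perimeter=9.673


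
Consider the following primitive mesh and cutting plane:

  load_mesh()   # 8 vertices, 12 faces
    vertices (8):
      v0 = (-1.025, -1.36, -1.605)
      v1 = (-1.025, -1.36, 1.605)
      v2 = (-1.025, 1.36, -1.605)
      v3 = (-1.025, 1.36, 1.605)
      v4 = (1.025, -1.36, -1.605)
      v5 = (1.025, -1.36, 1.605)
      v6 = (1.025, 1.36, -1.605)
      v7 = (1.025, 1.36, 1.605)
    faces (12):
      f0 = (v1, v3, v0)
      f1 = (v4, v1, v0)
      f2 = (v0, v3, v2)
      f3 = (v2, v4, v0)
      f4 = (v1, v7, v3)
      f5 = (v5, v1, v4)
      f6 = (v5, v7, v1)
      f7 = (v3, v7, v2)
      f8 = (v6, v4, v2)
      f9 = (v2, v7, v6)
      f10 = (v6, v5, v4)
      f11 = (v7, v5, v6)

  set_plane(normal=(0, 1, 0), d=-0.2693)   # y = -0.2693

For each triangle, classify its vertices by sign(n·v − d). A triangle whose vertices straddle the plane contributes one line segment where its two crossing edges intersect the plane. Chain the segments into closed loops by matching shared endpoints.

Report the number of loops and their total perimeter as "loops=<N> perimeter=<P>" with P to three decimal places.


Straddling triangles (8 of 12):
  (v1,v3,v0) [-+-] → (-1.025, -0.2693, 1.605)–(-1.025, -0.2693, -0.317814)  len=1.9228
  (v0,v3,v2) [-++] → (-1.025, -0.2693, -0.317814)–(-1.025, -0.2693, -1.605)  len=1.2872
  (v2,v4,v0) [+--] → (0.202965, -0.2693, -1.605)–(-1.025, -0.2693, -1.605)  len=1.2280
  (v1,v7,v3) [-++] → (-0.202965, -0.2693, 1.605)–(-1.025, -0.2693, 1.605)  len=0.8220
  (v5,v7,v1) [-+-] → (1.025, -0.2693, 1.605)–(-0.202965, -0.2693, 1.605)  len=1.2280
  (v6,v4,v2) [+-+] → (1.025, -0.2693, -1.605)–(0.202965, -0.2693, -1.605)  len=0.8220
  (v6,v5,v4) [+--] → (1.025, -0.2693, 0.317814)–(1.025, -0.2693, -1.605)  len=1.9228
  (v7,v5,v6) [+-+] → (1.025, -0.2693, 1.605)–(1.025, -0.2693, 0.317814)  len=1.2872

Chained into 1 loop(s):
  loop 1: 8 segments, perimeter = 10.5200
Total perimeter = 10.520

loops=1 perimeter=10.520


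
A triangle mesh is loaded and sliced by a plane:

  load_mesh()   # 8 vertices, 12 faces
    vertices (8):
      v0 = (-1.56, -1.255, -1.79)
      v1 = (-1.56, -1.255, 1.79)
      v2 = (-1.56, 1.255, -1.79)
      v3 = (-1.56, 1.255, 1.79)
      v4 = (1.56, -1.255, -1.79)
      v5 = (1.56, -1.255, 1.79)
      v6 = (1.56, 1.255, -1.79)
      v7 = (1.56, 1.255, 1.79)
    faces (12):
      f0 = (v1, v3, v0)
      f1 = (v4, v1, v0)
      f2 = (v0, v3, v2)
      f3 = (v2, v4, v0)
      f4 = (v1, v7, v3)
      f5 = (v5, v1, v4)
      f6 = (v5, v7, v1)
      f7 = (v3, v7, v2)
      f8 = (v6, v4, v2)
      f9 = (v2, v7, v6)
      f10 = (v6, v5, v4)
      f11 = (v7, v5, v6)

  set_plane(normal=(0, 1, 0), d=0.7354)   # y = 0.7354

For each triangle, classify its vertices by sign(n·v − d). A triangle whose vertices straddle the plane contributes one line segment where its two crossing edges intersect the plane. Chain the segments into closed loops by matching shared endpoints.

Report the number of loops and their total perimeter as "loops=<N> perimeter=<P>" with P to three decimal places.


Straddling triangles (8 of 12):
  (v1,v3,v0) [-+-] → (-1.56, 0.7354, 1.79)–(-1.56, 0.7354, 1.0489)  len=0.7411
  (v0,v3,v2) [-++] → (-1.56, 0.7354, 1.0489)–(-1.56, 0.7354, -1.79)  len=2.8389
  (v2,v4,v0) [+--] → (-0.914123, 0.7354, -1.79)–(-1.56, 0.7354, -1.79)  len=0.6459
  (v1,v7,v3) [-++] → (0.914123, 0.7354, 1.79)–(-1.56, 0.7354, 1.79)  len=2.4741
  (v5,v7,v1) [-+-] → (1.56, 0.7354, 1.79)–(0.914123, 0.7354, 1.79)  len=0.6459
  (v6,v4,v2) [+-+] → (1.56, 0.7354, -1.79)–(-0.914123, 0.7354, -1.79)  len=2.4741
  (v6,v5,v4) [+--] → (1.56, 0.7354, -1.0489)–(1.56, 0.7354, -1.79)  len=0.7411
  (v7,v5,v6) [+-+] → (1.56, 0.7354, 1.79)–(1.56, 0.7354, -1.0489)  len=2.8389

Chained into 1 loop(s):
  loop 1: 8 segments, perimeter = 13.4000
Total perimeter = 13.400

loops=1 perimeter=13.400


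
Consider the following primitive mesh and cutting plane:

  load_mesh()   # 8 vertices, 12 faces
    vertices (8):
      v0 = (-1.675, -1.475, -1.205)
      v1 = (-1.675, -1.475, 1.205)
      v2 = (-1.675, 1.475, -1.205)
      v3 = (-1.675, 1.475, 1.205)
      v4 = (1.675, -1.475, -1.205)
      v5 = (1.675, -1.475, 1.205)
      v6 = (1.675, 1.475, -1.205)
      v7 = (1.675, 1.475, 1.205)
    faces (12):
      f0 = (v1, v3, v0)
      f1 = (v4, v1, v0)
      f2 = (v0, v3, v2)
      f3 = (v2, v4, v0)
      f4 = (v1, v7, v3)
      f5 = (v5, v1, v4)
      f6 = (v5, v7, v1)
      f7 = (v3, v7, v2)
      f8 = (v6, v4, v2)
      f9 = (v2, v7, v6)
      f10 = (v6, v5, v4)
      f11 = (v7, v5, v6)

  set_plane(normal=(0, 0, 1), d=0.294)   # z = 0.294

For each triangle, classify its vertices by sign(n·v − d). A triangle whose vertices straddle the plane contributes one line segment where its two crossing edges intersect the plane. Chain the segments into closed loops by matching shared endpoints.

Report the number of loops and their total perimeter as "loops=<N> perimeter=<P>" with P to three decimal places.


loops=1 perimeter=12.600

Straddling triangles (8 of 12):
  (v1,v3,v0) [++-] → (-1.675, 0.359876, 0.294)–(-1.675, -1.475, 0.294)  len=1.8349
  (v4,v1,v0) [-+-] → (-0.408672, -1.475, 0.294)–(-1.675, -1.475, 0.294)  len=1.2663
  (v0,v3,v2) [-+-] → (-1.675, 0.359876, 0.294)–(-1.675, 1.475, 0.294)  len=1.1151
  (v5,v1,v4) [++-] → (-0.408672, -1.475, 0.294)–(1.675, -1.475, 0.294)  len=2.0837
  (v3,v7,v2) [++-] → (0.408672, 1.475, 0.294)–(-1.675, 1.475, 0.294)  len=2.0837
  (v2,v7,v6) [-+-] → (0.408672, 1.475, 0.294)–(1.675, 1.475, 0.294)  len=1.2663
  (v6,v5,v4) [-+-] → (1.675, -0.359876, 0.294)–(1.675, -1.475, 0.294)  len=1.1151
  (v7,v5,v6) [++-] → (1.675, -0.359876, 0.294)–(1.675, 1.475, 0.294)  len=1.8349

Chained into 1 loop(s):
  loop 1: 8 segments, perimeter = 12.6000
Total perimeter = 12.600


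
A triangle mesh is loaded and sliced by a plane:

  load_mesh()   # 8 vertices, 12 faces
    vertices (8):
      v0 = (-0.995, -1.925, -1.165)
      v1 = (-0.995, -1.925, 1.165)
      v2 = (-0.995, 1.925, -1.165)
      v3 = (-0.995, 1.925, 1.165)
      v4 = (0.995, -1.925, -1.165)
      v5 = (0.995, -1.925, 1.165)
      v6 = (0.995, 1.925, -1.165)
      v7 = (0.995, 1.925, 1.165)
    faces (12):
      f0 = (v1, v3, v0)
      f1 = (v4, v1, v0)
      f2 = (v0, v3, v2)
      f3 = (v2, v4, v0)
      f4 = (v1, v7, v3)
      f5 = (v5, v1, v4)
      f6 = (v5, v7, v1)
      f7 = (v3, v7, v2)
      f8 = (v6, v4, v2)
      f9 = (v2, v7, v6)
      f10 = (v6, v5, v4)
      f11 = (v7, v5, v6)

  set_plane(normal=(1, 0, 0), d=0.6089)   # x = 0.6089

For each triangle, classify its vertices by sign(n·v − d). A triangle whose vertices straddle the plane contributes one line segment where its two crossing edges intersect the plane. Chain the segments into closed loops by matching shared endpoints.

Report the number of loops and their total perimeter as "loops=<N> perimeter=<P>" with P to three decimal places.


loops=1 perimeter=12.360

Straddling triangles (8 of 12):
  (v4,v1,v0) [+--] → (0.6089, -1.925, -0.712933)–(0.6089, -1.925, -1.165)  len=0.4521
  (v2,v4,v0) [-+-] → (0.6089, -1.17802, -1.165)–(0.6089, -1.925, -1.165)  len=0.7470
  (v1,v7,v3) [-+-] → (0.6089, 1.17802, 1.165)–(0.6089, 1.925, 1.165)  len=0.7470
  (v5,v1,v4) [+-+] → (0.6089, -1.925, 1.165)–(0.6089, -1.925, -0.712933)  len=1.8779
  (v5,v7,v1) [++-] → (0.6089, 1.17802, 1.165)–(0.6089, -1.925, 1.165)  len=3.1030
  (v3,v7,v2) [-+-] → (0.6089, 1.925, 1.165)–(0.6089, 1.925, 0.712933)  len=0.4521
  (v6,v4,v2) [++-] → (0.6089, -1.17802, -1.165)–(0.6089, 1.925, -1.165)  len=3.1030
  (v2,v7,v6) [-++] → (0.6089, 1.925, 0.712933)–(0.6089, 1.925, -1.165)  len=1.8779

Chained into 1 loop(s):
  loop 1: 8 segments, perimeter = 12.3600
Total perimeter = 12.360


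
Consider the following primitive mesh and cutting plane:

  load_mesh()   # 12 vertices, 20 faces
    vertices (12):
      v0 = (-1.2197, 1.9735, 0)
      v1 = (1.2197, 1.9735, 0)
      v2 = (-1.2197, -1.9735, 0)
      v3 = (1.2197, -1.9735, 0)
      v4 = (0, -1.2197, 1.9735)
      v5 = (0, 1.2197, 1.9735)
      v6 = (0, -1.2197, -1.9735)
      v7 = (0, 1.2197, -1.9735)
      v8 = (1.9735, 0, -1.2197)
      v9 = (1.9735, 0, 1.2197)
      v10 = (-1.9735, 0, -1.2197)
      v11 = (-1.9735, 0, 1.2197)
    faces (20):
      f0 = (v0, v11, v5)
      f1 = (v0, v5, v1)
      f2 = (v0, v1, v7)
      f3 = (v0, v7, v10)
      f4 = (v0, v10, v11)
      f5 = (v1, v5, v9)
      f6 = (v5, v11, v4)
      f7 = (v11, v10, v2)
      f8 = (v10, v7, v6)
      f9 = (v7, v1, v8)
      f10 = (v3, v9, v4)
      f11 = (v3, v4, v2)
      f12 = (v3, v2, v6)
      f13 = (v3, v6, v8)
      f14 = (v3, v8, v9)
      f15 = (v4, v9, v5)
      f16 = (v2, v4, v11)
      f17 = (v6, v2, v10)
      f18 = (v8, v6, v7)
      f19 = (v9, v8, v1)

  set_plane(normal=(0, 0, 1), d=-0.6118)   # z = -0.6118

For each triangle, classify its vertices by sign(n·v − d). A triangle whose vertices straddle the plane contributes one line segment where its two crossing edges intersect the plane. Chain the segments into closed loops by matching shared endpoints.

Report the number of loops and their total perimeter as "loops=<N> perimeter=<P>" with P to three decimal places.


Straddling triangles (10 of 20):
  (v0,v1,v7) [++-] → (0.841584, 1.73982, -0.6118)–(-0.841584, 1.73982, -0.6118)  len=1.6832
  (v0,v7,v10) [+--] → (-0.841584, 1.73982, -0.6118)–(-1.59781, 0.983595, -0.6118)  len=1.0695
  (v0,v10,v11) [+-+] → (-1.59781, 0.983595, -0.6118)–(-1.9735, 0, -0.6118)  len=1.0529
  (v11,v10,v2) [+-+] → (-1.9735, 0, -0.6118)–(-1.59781, -0.983595, -0.6118)  len=1.0529
  (v7,v1,v8) [-+-] → (0.841584, 1.73982, -0.6118)–(1.59781, 0.983595, -0.6118)  len=1.0695
  (v3,v2,v6) [++-] → (-0.841584, -1.73982, -0.6118)–(0.841584, -1.73982, -0.6118)  len=1.6832
  (v3,v6,v8) [+--] → (0.841584, -1.73982, -0.6118)–(1.59781, -0.983595, -0.6118)  len=1.0695
  (v3,v8,v9) [+-+] → (1.59781, -0.983595, -0.6118)–(1.9735, 0, -0.6118)  len=1.0529
  (v6,v2,v10) [-+-] → (-0.841584, -1.73982, -0.6118)–(-1.59781, -0.983595, -0.6118)  len=1.0695
  (v9,v8,v1) [+-+] → (1.9735, 0, -0.6118)–(1.59781, 0.983595, -0.6118)  len=1.0529

Chained into 1 loop(s):
  loop 1: 10 segments, perimeter = 11.8558
Total perimeter = 11.856

loops=1 perimeter=11.856


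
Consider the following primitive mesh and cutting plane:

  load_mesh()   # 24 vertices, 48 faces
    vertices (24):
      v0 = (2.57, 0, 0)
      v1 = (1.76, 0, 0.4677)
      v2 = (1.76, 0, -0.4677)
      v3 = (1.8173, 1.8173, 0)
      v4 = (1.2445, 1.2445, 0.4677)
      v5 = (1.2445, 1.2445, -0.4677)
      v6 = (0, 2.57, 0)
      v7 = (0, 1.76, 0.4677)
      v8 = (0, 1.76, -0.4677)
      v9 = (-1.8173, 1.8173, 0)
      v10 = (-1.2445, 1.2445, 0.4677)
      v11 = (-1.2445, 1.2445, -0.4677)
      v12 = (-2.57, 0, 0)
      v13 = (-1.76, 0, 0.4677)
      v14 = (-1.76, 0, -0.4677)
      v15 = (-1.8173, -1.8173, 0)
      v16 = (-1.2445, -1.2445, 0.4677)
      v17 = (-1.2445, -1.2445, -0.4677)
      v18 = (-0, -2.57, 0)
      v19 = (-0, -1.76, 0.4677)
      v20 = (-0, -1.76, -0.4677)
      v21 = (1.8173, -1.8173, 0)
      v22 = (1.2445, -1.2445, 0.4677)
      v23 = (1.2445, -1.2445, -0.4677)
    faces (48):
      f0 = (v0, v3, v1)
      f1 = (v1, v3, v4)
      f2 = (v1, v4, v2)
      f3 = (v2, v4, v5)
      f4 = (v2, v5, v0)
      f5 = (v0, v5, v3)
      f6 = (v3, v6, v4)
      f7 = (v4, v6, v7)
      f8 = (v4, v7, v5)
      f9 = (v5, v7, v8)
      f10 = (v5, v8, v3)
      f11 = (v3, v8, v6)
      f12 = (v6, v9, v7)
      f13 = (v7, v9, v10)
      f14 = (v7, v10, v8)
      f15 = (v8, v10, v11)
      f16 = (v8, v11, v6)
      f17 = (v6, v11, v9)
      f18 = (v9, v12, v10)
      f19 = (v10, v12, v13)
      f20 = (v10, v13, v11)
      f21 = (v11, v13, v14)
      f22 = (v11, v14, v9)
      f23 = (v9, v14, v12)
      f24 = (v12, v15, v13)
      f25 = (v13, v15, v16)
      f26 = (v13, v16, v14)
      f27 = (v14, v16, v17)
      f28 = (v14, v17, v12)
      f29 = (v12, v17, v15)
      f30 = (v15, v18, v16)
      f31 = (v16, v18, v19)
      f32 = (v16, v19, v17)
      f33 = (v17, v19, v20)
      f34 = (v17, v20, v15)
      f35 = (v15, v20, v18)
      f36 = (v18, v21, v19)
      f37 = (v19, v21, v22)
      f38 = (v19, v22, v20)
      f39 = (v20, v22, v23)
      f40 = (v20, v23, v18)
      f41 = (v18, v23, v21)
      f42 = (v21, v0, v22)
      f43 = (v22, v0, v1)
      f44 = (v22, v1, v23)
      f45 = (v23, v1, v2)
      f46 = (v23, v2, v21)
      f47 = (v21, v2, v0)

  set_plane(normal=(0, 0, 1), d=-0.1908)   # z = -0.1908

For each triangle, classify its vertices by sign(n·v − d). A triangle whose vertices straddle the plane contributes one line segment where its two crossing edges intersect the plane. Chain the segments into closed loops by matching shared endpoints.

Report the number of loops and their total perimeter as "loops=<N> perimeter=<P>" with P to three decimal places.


loops=2 perimeter=24.489

Straddling triangles (32 of 48):
  (v1,v4,v2) [++-] → (1.6074, 0.368401, -0.1908)–(1.76, 0, -0.1908)  len=0.3988
  (v2,v4,v5) [-+-] → (1.6074, 0.368401, -0.1908)–(1.2445, 1.2445, -0.1908)  len=0.9483
  (v2,v5,v0) [--+] → (2.02926, 0.507699, -0.1908)–(2.23956, 0, -0.1908)  len=0.5495
  (v0,v5,v3) [+-+] → (2.02926, 0.507699, -0.1908)–(1.58362, 1.58362, -0.1908)  len=1.1646
  (v4,v7,v5) [++-] → (0.876099, 1.3971, -0.1908)–(1.2445, 1.2445, -0.1908)  len=0.3988
  (v5,v7,v8) [-+-] → (0.876099, 1.3971, -0.1908)–(0, 1.76, -0.1908)  len=0.9483
  (v5,v8,v3) [--+] → (1.07593, 1.79392, -0.1908)–(1.58362, 1.58362, -0.1908)  len=0.5495
  (v3,v8,v6) [+-+] → (1.07593, 1.79392, -0.1908)–(0, 2.23956, -0.1908)  len=1.1646
  (v7,v10,v8) [++-] → (-0.368401, 1.6074, -0.1908)–(0, 1.76, -0.1908)  len=0.3988
  (v8,v10,v11) [-+-] → (-0.368401, 1.6074, -0.1908)–(-1.2445, 1.2445, -0.1908)  len=0.9483
  (v8,v11,v6) [--+] → (-0.507699, 2.02926, -0.1908)–(0, 2.23956, -0.1908)  len=0.5495
  (v6,v11,v9) [+-+] → (-0.507699, 2.02926, -0.1908)–(-1.58362, 1.58362, -0.1908)  len=1.1646
  (v10,v13,v11) [++-] → (-1.3971, 0.876099, -0.1908)–(-1.2445, 1.2445, -0.1908)  len=0.3988
  (v11,v13,v14) [-+-] → (-1.3971, 0.876099, -0.1908)–(-1.76, 0, -0.1908)  len=0.9483
  (v11,v14,v9) [--+] → (-1.79392, 1.07593, -0.1908)–(-1.58362, 1.58362, -0.1908)  len=0.5495
  (v9,v14,v12) [+-+] → (-1.79392, 1.07593, -0.1908)–(-2.23956, 0, -0.1908)  len=1.1646
  (v13,v16,v14) [++-] → (-1.6074, -0.368401, -0.1908)–(-1.76, 0, -0.1908)  len=0.3988
  (v14,v16,v17) [-+-] → (-1.6074, -0.368401, -0.1908)–(-1.2445, -1.2445, -0.1908)  len=0.9483
  (v14,v17,v12) [--+] → (-2.02926, -0.507699, -0.1908)–(-2.23956, 0, -0.1908)  len=0.5495
  (v12,v17,v15) [+-+] → (-2.02926, -0.507699, -0.1908)–(-1.58362, -1.58362, -0.1908)  len=1.1646
  (v16,v19,v17) [++-] → (-0.876099, -1.3971, -0.1908)–(-1.2445, -1.2445, -0.1908)  len=0.3988
  (v17,v19,v20) [-+-] → (-0.876099, -1.3971, -0.1908)–(0, -1.76, -0.1908)  len=0.9483
  (v17,v20,v15) [--+] → (-1.07593, -1.79392, -0.1908)–(-1.58362, -1.58362, -0.1908)  len=0.5495
  (v15,v20,v18) [+-+] → (-1.07593, -1.79392, -0.1908)–(0, -2.23956, -0.1908)  len=1.1646
  (v19,v22,v20) [++-] → (0.368401, -1.6074, -0.1908)–(0, -1.76, -0.1908)  len=0.3988
  (v20,v22,v23) [-+-] → (0.368401, -1.6074, -0.1908)–(1.2445, -1.2445, -0.1908)  len=0.9483
  (v20,v23,v18) [--+] → (0.507699, -2.02926, -0.1908)–(0, -2.23956, -0.1908)  len=0.5495
  (v18,v23,v21) [+-+] → (0.507699, -2.02926, -0.1908)–(1.58362, -1.58362, -0.1908)  len=1.1646
  (v22,v1,v23) [++-] → (1.3971, -0.876099, -0.1908)–(1.2445, -1.2445, -0.1908)  len=0.3988
  (v23,v1,v2) [-+-] → (1.3971, -0.876099, -0.1908)–(1.76, 0, -0.1908)  len=0.9483
  (v23,v2,v21) [--+] → (1.79392, -1.07593, -0.1908)–(1.58362, -1.58362, -0.1908)  len=0.5495
  (v21,v2,v0) [+-+] → (1.79392, -1.07593, -0.1908)–(2.23956, 0, -0.1908)  len=1.1646

Chained into 2 loop(s):
  loop 1: 16 segments, perimeter = 10.7763
  loop 2: 16 segments, perimeter = 13.7127
Total perimeter = 24.489
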